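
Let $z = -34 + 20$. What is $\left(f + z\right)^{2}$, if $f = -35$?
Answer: $2401$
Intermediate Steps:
$z = -14$
$\left(f + z\right)^{2} = \left(-35 - 14\right)^{2} = \left(-49\right)^{2} = 2401$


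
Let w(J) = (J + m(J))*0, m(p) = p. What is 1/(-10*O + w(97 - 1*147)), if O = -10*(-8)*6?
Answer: -1/4800 ≈ -0.00020833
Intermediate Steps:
O = 480 (O = 80*6 = 480)
w(J) = 0 (w(J) = (J + J)*0 = (2*J)*0 = 0)
1/(-10*O + w(97 - 1*147)) = 1/(-10*480 + 0) = 1/(-4800 + 0) = 1/(-4800) = -1/4800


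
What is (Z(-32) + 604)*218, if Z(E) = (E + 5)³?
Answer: -4159222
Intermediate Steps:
Z(E) = (5 + E)³
(Z(-32) + 604)*218 = ((5 - 32)³ + 604)*218 = ((-27)³ + 604)*218 = (-19683 + 604)*218 = -19079*218 = -4159222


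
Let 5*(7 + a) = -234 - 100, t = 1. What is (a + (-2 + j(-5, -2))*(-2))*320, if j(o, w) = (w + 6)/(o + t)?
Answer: -21696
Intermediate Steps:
j(o, w) = (6 + w)/(1 + o) (j(o, w) = (w + 6)/(o + 1) = (6 + w)/(1 + o))
a = -369/5 (a = -7 + (-234 - 100)/5 = -7 + (⅕)*(-334) = -7 - 334/5 = -369/5 ≈ -73.800)
(a + (-2 + j(-5, -2))*(-2))*320 = (-369/5 + (-2 + (6 - 2)/(1 - 5))*(-2))*320 = (-369/5 + (-2 + 4/(-4))*(-2))*320 = (-369/5 + (-2 - ¼*4)*(-2))*320 = (-369/5 + (-2 - 1)*(-2))*320 = (-369/5 - 3*(-2))*320 = (-369/5 + 6)*320 = -339/5*320 = -21696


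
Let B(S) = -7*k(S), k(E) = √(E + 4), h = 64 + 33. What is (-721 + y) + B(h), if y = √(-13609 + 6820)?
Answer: -721 - 7*√101 + I*√6789 ≈ -791.35 + 82.395*I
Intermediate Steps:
h = 97
k(E) = √(4 + E)
y = I*√6789 (y = √(-6789) = I*√6789 ≈ 82.395*I)
B(S) = -7*√(4 + S)
(-721 + y) + B(h) = (-721 + I*√6789) - 7*√(4 + 97) = (-721 + I*√6789) - 7*√101 = -721 - 7*√101 + I*√6789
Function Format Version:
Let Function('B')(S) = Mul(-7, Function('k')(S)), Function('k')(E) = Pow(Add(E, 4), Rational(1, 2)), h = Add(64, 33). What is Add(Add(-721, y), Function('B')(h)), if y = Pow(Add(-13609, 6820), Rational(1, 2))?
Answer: Add(-721, Mul(-7, Pow(101, Rational(1, 2))), Mul(I, Pow(6789, Rational(1, 2)))) ≈ Add(-791.35, Mul(82.395, I))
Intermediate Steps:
h = 97
Function('k')(E) = Pow(Add(4, E), Rational(1, 2))
y = Mul(I, Pow(6789, Rational(1, 2))) (y = Pow(-6789, Rational(1, 2)) = Mul(I, Pow(6789, Rational(1, 2))) ≈ Mul(82.395, I))
Function('B')(S) = Mul(-7, Pow(Add(4, S), Rational(1, 2)))
Add(Add(-721, y), Function('B')(h)) = Add(Add(-721, Mul(I, Pow(6789, Rational(1, 2)))), Mul(-7, Pow(Add(4, 97), Rational(1, 2)))) = Add(Add(-721, Mul(I, Pow(6789, Rational(1, 2)))), Mul(-7, Pow(101, Rational(1, 2)))) = Add(-721, Mul(-7, Pow(101, Rational(1, 2))), Mul(I, Pow(6789, Rational(1, 2))))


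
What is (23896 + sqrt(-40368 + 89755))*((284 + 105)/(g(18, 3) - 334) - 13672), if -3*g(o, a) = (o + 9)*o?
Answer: -20256940887/62 - 6781701*sqrt(49387)/496 ≈ -3.2976e+8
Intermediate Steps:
g(o, a) = -o*(9 + o)/3 (g(o, a) = -(o + 9)*o/3 = -(9 + o)*o/3 = -o*(9 + o)/3)
(23896 + sqrt(-40368 + 89755))*((284 + 105)/(g(18, 3) - 334) - 13672) = (23896 + sqrt(-40368 + 89755))*((284 + 105)/(-1/3*18*(9 + 18) - 334) - 13672) = (23896 + sqrt(49387))*(389/(-1/3*18*27 - 334) - 13672) = (23896 + sqrt(49387))*(389/(-162 - 334) - 13672) = (23896 + sqrt(49387))*(389/(-496) - 13672) = (23896 + sqrt(49387))*(389*(-1/496) - 13672) = (23896 + sqrt(49387))*(-389/496 - 13672) = (23896 + sqrt(49387))*(-6781701/496) = -20256940887/62 - 6781701*sqrt(49387)/496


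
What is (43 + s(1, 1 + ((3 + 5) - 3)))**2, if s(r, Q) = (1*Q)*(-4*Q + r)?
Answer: 9025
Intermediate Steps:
s(r, Q) = Q*(r - 4*Q)
(43 + s(1, 1 + ((3 + 5) - 3)))**2 = (43 + (1 + ((3 + 5) - 3))*(1 - 4*(1 + ((3 + 5) - 3))))**2 = (43 + (1 + (8 - 3))*(1 - 4*(1 + (8 - 3))))**2 = (43 + (1 + 5)*(1 - 4*(1 + 5)))**2 = (43 + 6*(1 - 4*6))**2 = (43 + 6*(1 - 24))**2 = (43 + 6*(-23))**2 = (43 - 138)**2 = (-95)**2 = 9025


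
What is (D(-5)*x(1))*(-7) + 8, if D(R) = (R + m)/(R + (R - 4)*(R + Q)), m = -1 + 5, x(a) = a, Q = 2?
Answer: 183/22 ≈ 8.3182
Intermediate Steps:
m = 4
D(R) = (4 + R)/(R + (-4 + R)*(2 + R)) (D(R) = (R + 4)/(R + (R - 4)*(R + 2)) = (4 + R)/(R + (-4 + R)*(2 + R)))
(D(-5)*x(1))*(-7) + 8 = (((4 - 5)/(-8 + (-5)**2 - 1*(-5)))*1)*(-7) + 8 = ((-1/(-8 + 25 + 5))*1)*(-7) + 8 = ((-1/22)*1)*(-7) + 8 = (((1/22)*(-1))*1)*(-7) + 8 = -1/22*1*(-7) + 8 = -1/22*(-7) + 8 = 7/22 + 8 = 183/22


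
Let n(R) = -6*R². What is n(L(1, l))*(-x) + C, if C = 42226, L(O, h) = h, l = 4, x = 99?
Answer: 51730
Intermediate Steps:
n(L(1, l))*(-x) + C = (-6*4²)*(-1*99) + 42226 = -6*16*(-99) + 42226 = -96*(-99) + 42226 = 9504 + 42226 = 51730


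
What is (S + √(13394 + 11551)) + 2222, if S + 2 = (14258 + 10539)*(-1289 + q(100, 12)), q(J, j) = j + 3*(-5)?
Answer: -32035504 + √24945 ≈ -3.2035e+7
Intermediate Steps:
q(J, j) = -15 + j (q(J, j) = j - 15 = -15 + j)
S = -32037726 (S = -2 + (14258 + 10539)*(-1289 + (-15 + 12)) = -2 + 24797*(-1289 - 3) = -2 + 24797*(-1292) = -2 - 32037724 = -32037726)
(S + √(13394 + 11551)) + 2222 = (-32037726 + √(13394 + 11551)) + 2222 = (-32037726 + √24945) + 2222 = -32035504 + √24945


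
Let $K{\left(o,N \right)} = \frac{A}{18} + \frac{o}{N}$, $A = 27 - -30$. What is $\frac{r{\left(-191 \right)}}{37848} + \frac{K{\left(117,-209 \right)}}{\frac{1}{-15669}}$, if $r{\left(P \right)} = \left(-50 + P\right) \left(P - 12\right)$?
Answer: $- \frac{17005152899}{416328} \approx -40846.0$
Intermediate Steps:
$A = 57$ ($A = 27 + 30 = 57$)
$K{\left(o,N \right)} = \frac{19}{6} + \frac{o}{N}$ ($K{\left(o,N \right)} = \frac{57}{18} + \frac{o}{N} = 57 \cdot \frac{1}{18} + \frac{o}{N} = \frac{19}{6} + \frac{o}{N}$)
$r{\left(P \right)} = \left(-50 + P\right) \left(-12 + P\right)$
$\frac{r{\left(-191 \right)}}{37848} + \frac{K{\left(117,-209 \right)}}{\frac{1}{-15669}} = \frac{600 + \left(-191\right)^{2} - -11842}{37848} + \frac{\frac{19}{6} + \frac{117}{-209}}{\frac{1}{-15669}} = \left(600 + 36481 + 11842\right) \frac{1}{37848} + \frac{\frac{19}{6} + 117 \left(- \frac{1}{209}\right)}{- \frac{1}{15669}} = 48923 \cdot \frac{1}{37848} + \left(\frac{19}{6} - \frac{117}{209}\right) \left(-15669\right) = \frac{48923}{37848} + \frac{3269}{1254} \left(-15669\right) = \frac{48923}{37848} - \frac{17073987}{418} = - \frac{17005152899}{416328}$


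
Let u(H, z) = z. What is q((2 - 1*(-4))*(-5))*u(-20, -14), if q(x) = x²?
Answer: -12600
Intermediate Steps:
q((2 - 1*(-4))*(-5))*u(-20, -14) = ((2 - 1*(-4))*(-5))²*(-14) = ((2 + 4)*(-5))²*(-14) = (6*(-5))²*(-14) = (-30)²*(-14) = 900*(-14) = -12600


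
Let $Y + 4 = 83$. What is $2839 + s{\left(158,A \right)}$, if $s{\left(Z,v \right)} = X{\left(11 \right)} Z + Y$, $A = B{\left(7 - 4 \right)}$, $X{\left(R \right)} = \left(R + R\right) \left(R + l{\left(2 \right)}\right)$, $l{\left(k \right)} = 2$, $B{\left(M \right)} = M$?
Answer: $48106$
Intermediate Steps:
$Y = 79$ ($Y = -4 + 83 = 79$)
$X{\left(R \right)} = 2 R \left(2 + R\right)$ ($X{\left(R \right)} = \left(R + R\right) \left(R + 2\right) = 2 R \left(2 + R\right)$)
$A = 3$ ($A = 7 - 4 = 3$)
$s{\left(Z,v \right)} = 79 + 286 Z$ ($s{\left(Z,v \right)} = 2 \cdot 11 \left(2 + 11\right) Z + 79 = 2 \cdot 11 \cdot 13 Z + 79 = 286 Z + 79 = 79 + 286 Z$)
$2839 + s{\left(158,A \right)} = 2839 + \left(79 + 286 \cdot 158\right) = 2839 + \left(79 + 45188\right) = 2839 + 45267 = 48106$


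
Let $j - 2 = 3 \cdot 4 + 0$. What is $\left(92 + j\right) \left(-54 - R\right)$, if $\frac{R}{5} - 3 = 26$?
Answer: $-21094$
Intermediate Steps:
$R = 145$ ($R = 15 + 5 \cdot 26 = 15 + 130 = 145$)
$j = 14$ ($j = 2 + \left(3 \cdot 4 + 0\right) = 2 + \left(12 + 0\right) = 2 + 12 = 14$)
$\left(92 + j\right) \left(-54 - R\right) = \left(92 + 14\right) \left(-54 - 145\right) = 106 \left(-54 - 145\right) = 106 \left(-199\right) = -21094$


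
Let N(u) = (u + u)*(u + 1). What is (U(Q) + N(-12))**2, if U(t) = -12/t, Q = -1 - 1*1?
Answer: 72900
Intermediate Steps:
Q = -2 (Q = -1 - 1 = -2)
N(u) = 2*u*(1 + u) (N(u) = (2*u)*(1 + u) = 2*u*(1 + u))
(U(Q) + N(-12))**2 = (-12/(-2) + 2*(-12)*(1 - 12))**2 = (-12*(-1/2) + 2*(-12)*(-11))**2 = (6 + 264)**2 = 270**2 = 72900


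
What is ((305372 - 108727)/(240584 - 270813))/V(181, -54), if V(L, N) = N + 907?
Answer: -196645/25785337 ≈ -0.0076262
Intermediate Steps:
V(L, N) = 907 + N
((305372 - 108727)/(240584 - 270813))/V(181, -54) = ((305372 - 108727)/(240584 - 270813))/(907 - 54) = (196645/(-30229))/853 = (196645*(-1/30229))*(1/853) = -196645/30229*1/853 = -196645/25785337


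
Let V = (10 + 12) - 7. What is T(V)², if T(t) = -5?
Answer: 25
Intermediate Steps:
V = 15 (V = 22 - 7 = 15)
T(V)² = (-5)² = 25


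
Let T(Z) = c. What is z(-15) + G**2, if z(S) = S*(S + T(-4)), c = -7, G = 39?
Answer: 1851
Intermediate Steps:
T(Z) = -7
z(S) = S*(-7 + S) (z(S) = S*(S - 7) = S*(-7 + S))
z(-15) + G**2 = -15*(-7 - 15) + 39**2 = -15*(-22) + 1521 = 330 + 1521 = 1851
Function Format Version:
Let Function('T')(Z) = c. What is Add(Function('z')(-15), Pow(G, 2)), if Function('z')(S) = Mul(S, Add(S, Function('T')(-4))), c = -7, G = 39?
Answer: 1851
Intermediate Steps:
Function('T')(Z) = -7
Function('z')(S) = Mul(S, Add(-7, S)) (Function('z')(S) = Mul(S, Add(S, -7)) = Mul(S, Add(-7, S)))
Add(Function('z')(-15), Pow(G, 2)) = Add(Mul(-15, Add(-7, -15)), Pow(39, 2)) = Add(Mul(-15, -22), 1521) = Add(330, 1521) = 1851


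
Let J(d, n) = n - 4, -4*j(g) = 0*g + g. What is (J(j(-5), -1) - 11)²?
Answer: 256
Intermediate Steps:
j(g) = -g/4 (j(g) = -(0*g + g)/4 = -(0 + g)/4 = -g/4)
J(d, n) = -4 + n
(J(j(-5), -1) - 11)² = ((-4 - 1) - 11)² = (-5 - 11)² = (-16)² = 256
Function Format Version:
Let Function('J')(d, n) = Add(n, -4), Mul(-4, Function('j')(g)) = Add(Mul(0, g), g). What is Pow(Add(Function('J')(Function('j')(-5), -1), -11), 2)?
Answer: 256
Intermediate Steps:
Function('j')(g) = Mul(Rational(-1, 4), g) (Function('j')(g) = Mul(Rational(-1, 4), Add(Mul(0, g), g)) = Mul(Rational(-1, 4), Add(0, g)) = Mul(Rational(-1, 4), g))
Function('J')(d, n) = Add(-4, n)
Pow(Add(Function('J')(Function('j')(-5), -1), -11), 2) = Pow(Add(Add(-4, -1), -11), 2) = Pow(Add(-5, -11), 2) = Pow(-16, 2) = 256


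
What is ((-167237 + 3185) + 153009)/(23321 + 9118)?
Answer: -3681/10813 ≈ -0.34042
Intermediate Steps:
((-167237 + 3185) + 153009)/(23321 + 9118) = (-164052 + 153009)/32439 = -11043*1/32439 = -3681/10813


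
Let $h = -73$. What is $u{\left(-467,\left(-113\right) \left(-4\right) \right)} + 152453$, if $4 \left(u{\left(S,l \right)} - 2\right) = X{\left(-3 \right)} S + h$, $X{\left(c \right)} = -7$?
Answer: $153254$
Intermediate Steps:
$u{\left(S,l \right)} = - \frac{65}{4} - \frac{7 S}{4}$ ($u{\left(S,l \right)} = 2 + \frac{- 7 S - 73}{4} = 2 + \frac{-73 - 7 S}{4} = 2 - \left(\frac{73}{4} + \frac{7 S}{4}\right) = - \frac{65}{4} - \frac{7 S}{4}$)
$u{\left(-467,\left(-113\right) \left(-4\right) \right)} + 152453 = \left(- \frac{65}{4} - - \frac{3269}{4}\right) + 152453 = \left(- \frac{65}{4} + \frac{3269}{4}\right) + 152453 = 801 + 152453 = 153254$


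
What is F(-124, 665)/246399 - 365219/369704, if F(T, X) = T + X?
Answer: -89789586517/91094695896 ≈ -0.98567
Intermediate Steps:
F(-124, 665)/246399 - 365219/369704 = (-124 + 665)/246399 - 365219/369704 = 541*(1/246399) - 365219*1/369704 = 541/246399 - 365219/369704 = -89789586517/91094695896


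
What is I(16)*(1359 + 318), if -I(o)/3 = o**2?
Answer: -1287936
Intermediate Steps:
I(o) = -3*o**2
I(16)*(1359 + 318) = (-3*16**2)*(1359 + 318) = -3*256*1677 = -768*1677 = -1287936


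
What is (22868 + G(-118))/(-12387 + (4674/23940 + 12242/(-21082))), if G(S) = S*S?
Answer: -81443139120/27420840299 ≈ -2.9701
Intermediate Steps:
G(S) = S**2
(22868 + G(-118))/(-12387 + (4674/23940 + 12242/(-21082))) = (22868 + (-118)**2)/(-12387 + (4674/23940 + 12242/(-21082))) = (22868 + 13924)/(-12387 + (4674*(1/23940) + 12242*(-1/21082))) = 36792/(-12387 + (41/210 - 6121/10541)) = 36792/(-12387 - 853229/2213610) = 36792/(-27420840299/2213610) = 36792*(-2213610/27420840299) = -81443139120/27420840299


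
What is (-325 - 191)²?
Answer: 266256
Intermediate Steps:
(-325 - 191)² = (-516)² = 266256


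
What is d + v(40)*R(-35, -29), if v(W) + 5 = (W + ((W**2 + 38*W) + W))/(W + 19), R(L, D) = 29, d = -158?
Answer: 74923/59 ≈ 1269.9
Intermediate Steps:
v(W) = -5 + (W**2 + 40*W)/(19 + W) (v(W) = -5 + (W + ((W**2 + 38*W) + W))/(W + 19) = -5 + (W + (W**2 + 39*W))/(19 + W) = -5 + (W**2 + 40*W)/(19 + W))
d + v(40)*R(-35, -29) = -158 + ((-95 + 40**2 + 35*40)/(19 + 40))*29 = -158 + ((-95 + 1600 + 1400)/59)*29 = -158 + ((1/59)*2905)*29 = -158 + (2905/59)*29 = -158 + 84245/59 = 74923/59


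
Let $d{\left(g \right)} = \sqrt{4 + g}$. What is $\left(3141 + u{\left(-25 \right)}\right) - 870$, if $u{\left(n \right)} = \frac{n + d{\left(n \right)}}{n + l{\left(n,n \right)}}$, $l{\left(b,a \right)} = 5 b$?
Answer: $\frac{13627}{6} - \frac{i \sqrt{21}}{150} \approx 2271.2 - 0.030551 i$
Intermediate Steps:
$u{\left(n \right)} = \frac{n + \sqrt{4 + n}}{6 n}$ ($u{\left(n \right)} = \frac{n + \sqrt{4 + n}}{n + 5 n} = \frac{n + \sqrt{4 + n}}{6 n}$)
$\left(3141 + u{\left(-25 \right)}\right) - 870 = \left(3141 + \frac{-25 + \sqrt{4 - 25}}{6 \left(-25\right)}\right) - 870 = \left(3141 + \frac{1}{6} \left(- \frac{1}{25}\right) \left(-25 + \sqrt{-21}\right)\right) - 870 = \left(3141 + \frac{1}{6} \left(- \frac{1}{25}\right) \left(-25 + i \sqrt{21}\right)\right) - 870 = \left(3141 + \left(\frac{1}{6} - \frac{i \sqrt{21}}{150}\right)\right) - 870 = \left(\frac{18847}{6} - \frac{i \sqrt{21}}{150}\right) - 870 = \frac{13627}{6} - \frac{i \sqrt{21}}{150}$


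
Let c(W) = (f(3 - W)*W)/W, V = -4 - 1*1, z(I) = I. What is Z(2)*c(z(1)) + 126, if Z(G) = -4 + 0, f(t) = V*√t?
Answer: 126 + 20*√2 ≈ 154.28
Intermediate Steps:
V = -5 (V = -4 - 1 = -5)
f(t) = -5*√t
Z(G) = -4
c(W) = -5*√(3 - W) (c(W) = ((-5*√(3 - W))*W)/W = (-5*W*√(3 - W))/W = -5*√(3 - W))
Z(2)*c(z(1)) + 126 = -(-20)*√(3 - 1*1) + 126 = -(-20)*√(3 - 1) + 126 = -(-20)*√2 + 126 = 20*√2 + 126 = 126 + 20*√2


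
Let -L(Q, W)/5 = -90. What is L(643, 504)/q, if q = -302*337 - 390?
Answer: -225/51082 ≈ -0.0044047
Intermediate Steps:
L(Q, W) = 450 (L(Q, W) = -5*(-90) = 450)
q = -102164 (q = -101774 - 390 = -102164)
L(643, 504)/q = 450/(-102164) = 450*(-1/102164) = -225/51082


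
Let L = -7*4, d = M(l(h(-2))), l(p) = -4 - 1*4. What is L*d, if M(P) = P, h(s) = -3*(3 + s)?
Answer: 224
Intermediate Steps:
h(s) = -9 - 3*s
l(p) = -8 (l(p) = -4 - 4 = -8)
d = -8
L = -28
L*d = -28*(-8) = 224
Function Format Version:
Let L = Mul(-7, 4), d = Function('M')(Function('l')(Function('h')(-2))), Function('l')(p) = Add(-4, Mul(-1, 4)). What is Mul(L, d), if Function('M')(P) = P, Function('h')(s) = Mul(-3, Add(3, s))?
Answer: 224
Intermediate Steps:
Function('h')(s) = Add(-9, Mul(-3, s))
Function('l')(p) = -8 (Function('l')(p) = Add(-4, -4) = -8)
d = -8
L = -28
Mul(L, d) = Mul(-28, -8) = 224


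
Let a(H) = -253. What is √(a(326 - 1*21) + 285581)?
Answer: 4*√17833 ≈ 534.16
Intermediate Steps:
√(a(326 - 1*21) + 285581) = √(-253 + 285581) = √285328 = 4*√17833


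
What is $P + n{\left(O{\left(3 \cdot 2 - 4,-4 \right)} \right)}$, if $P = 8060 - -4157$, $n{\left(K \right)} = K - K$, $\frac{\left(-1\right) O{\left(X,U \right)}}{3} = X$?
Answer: $12217$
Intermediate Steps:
$O{\left(X,U \right)} = - 3 X$
$n{\left(K \right)} = 0$
$P = 12217$ ($P = 8060 + 4157 = 12217$)
$P + n{\left(O{\left(3 \cdot 2 - 4,-4 \right)} \right)} = 12217 + 0 = 12217$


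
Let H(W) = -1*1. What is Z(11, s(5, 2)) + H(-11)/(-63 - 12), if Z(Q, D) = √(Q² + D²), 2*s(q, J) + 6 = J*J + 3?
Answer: 1/75 + √485/2 ≈ 11.025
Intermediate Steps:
s(q, J) = -3/2 + J²/2 (s(q, J) = -3 + (J*J + 3)/2 = -3 + (J² + 3)/2 = -3 + (3 + J²)/2 = -3 + (3/2 + J²/2) = -3/2 + J²/2)
H(W) = -1
Z(Q, D) = √(D² + Q²)
Z(11, s(5, 2)) + H(-11)/(-63 - 12) = √((-3/2 + (½)*2²)² + 11²) - 1/(-63 - 12) = √((-3/2 + (½)*4)² + 121) - 1/(-75) = √((-3/2 + 2)² + 121) - 1*(-1/75) = √((½)² + 121) + 1/75 = √(¼ + 121) + 1/75 = √(485/4) + 1/75 = √485/2 + 1/75 = 1/75 + √485/2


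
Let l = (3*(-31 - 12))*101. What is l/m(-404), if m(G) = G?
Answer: 129/4 ≈ 32.250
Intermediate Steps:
l = -13029 (l = (3*(-43))*101 = -129*101 = -13029)
l/m(-404) = -13029/(-404) = -13029*(-1/404) = 129/4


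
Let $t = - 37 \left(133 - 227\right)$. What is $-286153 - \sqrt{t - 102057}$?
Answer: $-286153 - i \sqrt{98579} \approx -2.8615 \cdot 10^{5} - 313.97 i$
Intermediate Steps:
$t = 3478$ ($t = \left(-37\right) \left(-94\right) = 3478$)
$-286153 - \sqrt{t - 102057} = -286153 - \sqrt{3478 - 102057} = -286153 - \sqrt{-98579} = -286153 - i \sqrt{98579}$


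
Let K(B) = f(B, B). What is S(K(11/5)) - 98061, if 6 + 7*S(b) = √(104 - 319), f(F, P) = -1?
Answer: -686433/7 + I*√215/7 ≈ -98062.0 + 2.0947*I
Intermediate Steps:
K(B) = -1
S(b) = -6/7 + I*√215/7 (S(b) = -6/7 + √(104 - 319)/7 = -6/7 + √(-215)/7 = -6/7 + (I*√215)/7 = -6/7 + I*√215/7)
S(K(11/5)) - 98061 = (-6/7 + I*√215/7) - 98061 = -686433/7 + I*√215/7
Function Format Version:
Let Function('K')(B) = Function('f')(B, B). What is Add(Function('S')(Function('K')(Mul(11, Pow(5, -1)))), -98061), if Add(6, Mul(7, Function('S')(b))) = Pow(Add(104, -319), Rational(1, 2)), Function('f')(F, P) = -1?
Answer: Add(Rational(-686433, 7), Mul(Rational(1, 7), I, Pow(215, Rational(1, 2)))) ≈ Add(-98062., Mul(2.0947, I))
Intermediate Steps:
Function('K')(B) = -1
Function('S')(b) = Add(Rational(-6, 7), Mul(Rational(1, 7), I, Pow(215, Rational(1, 2)))) (Function('S')(b) = Add(Rational(-6, 7), Mul(Rational(1, 7), Pow(Add(104, -319), Rational(1, 2)))) = Add(Rational(-6, 7), Mul(Rational(1, 7), Pow(-215, Rational(1, 2)))) = Add(Rational(-6, 7), Mul(Rational(1, 7), Mul(I, Pow(215, Rational(1, 2))))) = Add(Rational(-6, 7), Mul(Rational(1, 7), I, Pow(215, Rational(1, 2)))))
Add(Function('S')(Function('K')(Mul(11, Pow(5, -1)))), -98061) = Add(Add(Rational(-6, 7), Mul(Rational(1, 7), I, Pow(215, Rational(1, 2)))), -98061) = Add(Rational(-686433, 7), Mul(Rational(1, 7), I, Pow(215, Rational(1, 2))))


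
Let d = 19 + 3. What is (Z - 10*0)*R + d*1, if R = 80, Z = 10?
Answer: 822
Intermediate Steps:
d = 22
(Z - 10*0)*R + d*1 = (10 - 10*0)*80 + 22*1 = (10 + 0)*80 + 22 = 10*80 + 22 = 800 + 22 = 822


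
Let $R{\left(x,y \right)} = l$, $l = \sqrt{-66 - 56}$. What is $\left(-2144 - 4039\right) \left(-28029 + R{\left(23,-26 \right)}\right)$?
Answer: $173303307 - 6183 i \sqrt{122} \approx 1.733 \cdot 10^{8} - 68294.0 i$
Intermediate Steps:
$l = i \sqrt{122}$ ($l = \sqrt{-122} = i \sqrt{122} \approx 11.045 i$)
$R{\left(x,y \right)} = i \sqrt{122}$
$\left(-2144 - 4039\right) \left(-28029 + R{\left(23,-26 \right)}\right) = \left(-2144 - 4039\right) \left(-28029 + i \sqrt{122}\right) = - 6183 \left(-28029 + i \sqrt{122}\right) = 173303307 - 6183 i \sqrt{122}$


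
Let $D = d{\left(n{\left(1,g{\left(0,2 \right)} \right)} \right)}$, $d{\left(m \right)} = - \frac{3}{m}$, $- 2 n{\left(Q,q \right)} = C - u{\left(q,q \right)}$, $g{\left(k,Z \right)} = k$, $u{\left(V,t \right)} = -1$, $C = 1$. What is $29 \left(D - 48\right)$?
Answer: $-1305$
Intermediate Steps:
$n{\left(Q,q \right)} = -1$ ($n{\left(Q,q \right)} = - \frac{1 - -1}{2} = - \frac{1 + 1}{2} = \left(- \frac{1}{2}\right) 2 = -1$)
$D = 3$ ($D = - \frac{3}{-1} = \left(-3\right) \left(-1\right) = 3$)
$29 \left(D - 48\right) = 29 \left(3 - 48\right) = 29 \left(-45\right) = -1305$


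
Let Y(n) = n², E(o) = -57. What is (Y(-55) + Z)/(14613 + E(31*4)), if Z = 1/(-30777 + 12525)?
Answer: 55212299/265676112 ≈ 0.20782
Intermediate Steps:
Z = -1/18252 (Z = 1/(-18252) = -1/18252 ≈ -5.4789e-5)
(Y(-55) + Z)/(14613 + E(31*4)) = ((-55)² - 1/18252)/(14613 - 57) = (3025 - 1/18252)/14556 = (55212299/18252)*(1/14556) = 55212299/265676112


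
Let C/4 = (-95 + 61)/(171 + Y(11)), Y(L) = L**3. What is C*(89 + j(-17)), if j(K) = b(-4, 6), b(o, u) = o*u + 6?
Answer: -4828/751 ≈ -6.4288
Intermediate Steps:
b(o, u) = 6 + o*u
j(K) = -18 (j(K) = 6 - 4*6 = 6 - 24 = -18)
C = -68/751 (C = 4*((-95 + 61)/(171 + 11**3)) = 4*(-34/(171 + 1331)) = 4*(-34/1502) = 4*(-34*1/1502) = 4*(-17/751) = -68/751 ≈ -0.090546)
C*(89 + j(-17)) = -68*(89 - 18)/751 = -68/751*71 = -4828/751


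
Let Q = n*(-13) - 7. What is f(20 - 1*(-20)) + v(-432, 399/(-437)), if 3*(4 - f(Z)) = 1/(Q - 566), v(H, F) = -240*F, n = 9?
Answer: 461881/2070 ≈ 223.13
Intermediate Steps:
Q = -124 (Q = 9*(-13) - 7 = -117 - 7 = -124)
f(Z) = 8281/2070 (f(Z) = 4 - 1/(3*(-124 - 566)) = 4 - ⅓/(-690) = 4 - ⅓*(-1/690) = 4 + 1/2070 = 8281/2070)
f(20 - 1*(-20)) + v(-432, 399/(-437)) = 8281/2070 - 95760/(-437) = 8281/2070 - 95760*(-1)/437 = 8281/2070 - 240*(-21/23) = 8281/2070 + 5040/23 = 461881/2070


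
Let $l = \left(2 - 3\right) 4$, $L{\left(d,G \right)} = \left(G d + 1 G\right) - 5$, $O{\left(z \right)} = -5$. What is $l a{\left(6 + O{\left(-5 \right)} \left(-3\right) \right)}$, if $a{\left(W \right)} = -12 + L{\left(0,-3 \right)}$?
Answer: $80$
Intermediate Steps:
$L{\left(d,G \right)} = -5 + G + G d$ ($L{\left(d,G \right)} = \left(G d + G\right) - 5 = \left(G + G d\right) - 5 = -5 + G + G d$)
$l = -4$ ($l = \left(-1\right) 4 = -4$)
$a{\left(W \right)} = -20$ ($a{\left(W \right)} = -12 - 8 = -20$)
$l a{\left(6 + O{\left(-5 \right)} \left(-3\right) \right)} = \left(-4\right) \left(-20\right) = 80$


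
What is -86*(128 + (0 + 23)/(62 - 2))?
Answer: -331229/30 ≈ -11041.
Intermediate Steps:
-86*(128 + (0 + 23)/(62 - 2)) = -86*(128 + 23/60) = -86*7703/60 = -331229/30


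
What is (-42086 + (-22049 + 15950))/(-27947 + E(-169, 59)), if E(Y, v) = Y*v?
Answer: 48185/37918 ≈ 1.2708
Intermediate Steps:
(-42086 + (-22049 + 15950))/(-27947 + E(-169, 59)) = (-42086 + (-22049 + 15950))/(-27947 - 169*59) = (-42086 - 6099)/(-27947 - 9971) = -48185/(-37918) = -48185*(-1/37918) = 48185/37918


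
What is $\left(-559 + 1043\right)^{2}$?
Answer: $234256$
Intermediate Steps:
$\left(-559 + 1043\right)^{2} = 484^{2} = 234256$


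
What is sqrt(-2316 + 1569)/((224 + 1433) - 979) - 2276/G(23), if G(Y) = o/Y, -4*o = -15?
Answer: -209392/15 + I*sqrt(83)/226 ≈ -13959.0 + 0.040312*I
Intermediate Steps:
o = 15/4 (o = -1/4*(-15) = 15/4 ≈ 3.7500)
G(Y) = 15/(4*Y)
sqrt(-2316 + 1569)/((224 + 1433) - 979) - 2276/G(23) = sqrt(-2316 + 1569)/((224 + 1433) - 979) - 2276/((15/4)/23) = sqrt(-747)/(1657 - 979) - 2276/((15/4)*(1/23)) = (3*I*sqrt(83))/678 - 2276/15/92 = (3*I*sqrt(83))*(1/678) - 2276*92/15 = I*sqrt(83)/226 - 209392/15 = -209392/15 + I*sqrt(83)/226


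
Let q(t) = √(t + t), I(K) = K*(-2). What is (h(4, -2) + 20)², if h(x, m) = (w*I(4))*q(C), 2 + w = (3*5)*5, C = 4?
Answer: 2728848 - 46720*√2 ≈ 2.6628e+6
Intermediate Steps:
I(K) = -2*K
q(t) = √2*√t (q(t) = √(2*t) = √2*√t)
w = 73 (w = -2 + (3*5)*5 = -2 + 15*5 = -2 + 75 = 73)
h(x, m) = -1168*√2 (h(x, m) = (73*(-2*4))*(√2*√4) = (73*(-8))*(√2*2) = -1168*√2)
(h(4, -2) + 20)² = (-1168*√2 + 20)² = (20 - 1168*√2)²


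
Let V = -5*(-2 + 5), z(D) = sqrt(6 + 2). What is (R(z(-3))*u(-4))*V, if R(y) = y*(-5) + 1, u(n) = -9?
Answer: 135 - 1350*sqrt(2) ≈ -1774.2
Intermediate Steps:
z(D) = 2*sqrt(2) (z(D) = sqrt(8) = 2*sqrt(2))
R(y) = 1 - 5*y (R(y) = -5*y + 1 = 1 - 5*y)
V = -15 (V = -5*3 = -15)
(R(z(-3))*u(-4))*V = ((1 - 10*sqrt(2))*(-9))*(-15) = (-9 + 90*sqrt(2))*(-15) = 135 - 1350*sqrt(2)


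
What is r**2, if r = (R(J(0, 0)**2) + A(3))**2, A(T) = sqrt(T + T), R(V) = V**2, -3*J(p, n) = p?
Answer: 36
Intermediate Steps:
J(p, n) = -p/3
A(T) = sqrt(2)*sqrt(T) (A(T) = sqrt(2*T) = sqrt(2)*sqrt(T))
r = 6 (r = (((-1/3*0)**2)**2 + sqrt(2)*sqrt(3))**2 = ((0**2)**2 + sqrt(6))**2 = (0**2 + sqrt(6))**2 = (0 + sqrt(6))**2 = (sqrt(6))**2 = 6)
r**2 = 6**2 = 36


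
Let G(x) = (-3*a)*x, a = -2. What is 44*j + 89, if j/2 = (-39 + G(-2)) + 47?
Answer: -263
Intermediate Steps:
G(x) = 6*x (G(x) = (-3*(-2))*x = 6*x)
j = -8 (j = 2*((-39 + 6*(-2)) + 47) = 2*((-39 - 12) + 47) = 2*(-51 + 47) = 2*(-4) = -8)
44*j + 89 = 44*(-8) + 89 = -352 + 89 = -263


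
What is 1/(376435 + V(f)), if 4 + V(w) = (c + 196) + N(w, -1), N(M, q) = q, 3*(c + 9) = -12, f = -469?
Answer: 1/376613 ≈ 2.6552e-6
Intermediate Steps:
c = -13 (c = -9 + (⅓)*(-12) = -9 - 4 = -13)
V(w) = 178 (V(w) = -4 + ((-13 + 196) - 1) = -4 + (183 - 1) = -4 + 182 = 178)
1/(376435 + V(f)) = 1/(376435 + 178) = 1/376613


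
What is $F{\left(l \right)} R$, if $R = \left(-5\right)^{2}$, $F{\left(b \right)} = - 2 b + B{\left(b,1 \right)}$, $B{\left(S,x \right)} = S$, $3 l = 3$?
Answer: $-25$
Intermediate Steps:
$l = 1$ ($l = \frac{1}{3} \cdot 3 = 1$)
$F{\left(b \right)} = - b$ ($F{\left(b \right)} = - 2 b + b = - b$)
$R = 25$
$F{\left(l \right)} R = \left(-1\right) 1 \cdot 25 = \left(-1\right) 25 = -25$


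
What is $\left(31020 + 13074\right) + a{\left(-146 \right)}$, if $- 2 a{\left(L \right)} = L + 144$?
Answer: $44095$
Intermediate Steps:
$a{\left(L \right)} = -72 - \frac{L}{2}$ ($a{\left(L \right)} = - \frac{L + 144}{2} = - \frac{144 + L}{2} = -72 - \frac{L}{2}$)
$\left(31020 + 13074\right) + a{\left(-146 \right)} = \left(31020 + 13074\right) - -1 = 44094 + \left(-72 + 73\right) = 44094 + 1 = 44095$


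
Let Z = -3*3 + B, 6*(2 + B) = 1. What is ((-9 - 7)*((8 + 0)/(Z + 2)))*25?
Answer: 19200/53 ≈ 362.26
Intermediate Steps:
B = -11/6 (B = -2 + (⅙)*1 = -2 + ⅙ = -11/6 ≈ -1.8333)
Z = -65/6 (Z = -3*3 - 11/6 = -9 - 11/6 = -65/6 ≈ -10.833)
((-9 - 7)*((8 + 0)/(Z + 2)))*25 = ((-9 - 7)*((8 + 0)/(-65/6 + 2)))*25 = -128/(-53/6)*25 = -128*(-6)/53*25 = -16*(-48/53)*25 = (768/53)*25 = 19200/53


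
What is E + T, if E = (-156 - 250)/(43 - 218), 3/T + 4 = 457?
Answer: 8783/3775 ≈ 2.3266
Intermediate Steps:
T = 1/151 (T = 3/(-4 + 457) = 3/453 = 3*(1/453) = 1/151 ≈ 0.0066225)
E = 58/25 (E = -406/(-175) = -406*(-1/175) = 58/25 ≈ 2.3200)
E + T = 58/25 + 1/151 = 8783/3775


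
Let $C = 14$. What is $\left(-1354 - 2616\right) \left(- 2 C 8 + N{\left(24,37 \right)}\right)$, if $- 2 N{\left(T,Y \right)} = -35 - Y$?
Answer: $746360$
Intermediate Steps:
$N{\left(T,Y \right)} = \frac{35}{2} + \frac{Y}{2}$ ($N{\left(T,Y \right)} = - \frac{-35 - Y}{2} = \frac{35}{2} + \frac{Y}{2}$)
$\left(-1354 - 2616\right) \left(- 2 C 8 + N{\left(24,37 \right)}\right) = \left(-1354 - 2616\right) \left(\left(-2\right) 14 \cdot 8 + \left(\frac{35}{2} + \frac{1}{2} \cdot 37\right)\right) = - 3970 \left(\left(-28\right) 8 + \left(\frac{35}{2} + \frac{37}{2}\right)\right) = - 3970 \left(-224 + 36\right) = \left(-3970\right) \left(-188\right) = 746360$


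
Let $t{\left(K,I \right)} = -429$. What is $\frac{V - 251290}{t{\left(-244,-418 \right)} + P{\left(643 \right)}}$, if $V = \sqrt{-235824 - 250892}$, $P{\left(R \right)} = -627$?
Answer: $\frac{125645}{528} - \frac{i \sqrt{121679}}{528} \approx 237.96 - 0.66065 i$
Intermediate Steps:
$V = 2 i \sqrt{121679}$ ($V = \sqrt{-486716} = 2 i \sqrt{121679} \approx 697.65 i$)
$\frac{V - 251290}{t{\left(-244,-418 \right)} + P{\left(643 \right)}} = \frac{2 i \sqrt{121679} - 251290}{-429 - 627} = \frac{-251290 + 2 i \sqrt{121679}}{-1056} = \left(-251290 + 2 i \sqrt{121679}\right) \left(- \frac{1}{1056}\right) = \frac{125645}{528} - \frac{i \sqrt{121679}}{528}$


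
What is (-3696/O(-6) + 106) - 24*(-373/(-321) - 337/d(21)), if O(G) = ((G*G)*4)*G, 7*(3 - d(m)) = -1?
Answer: 56266721/21186 ≈ 2655.8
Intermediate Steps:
d(m) = 22/7 (d(m) = 3 - ⅐*(-1) = 3 + ⅐ = 22/7)
O(G) = 4*G³ (O(G) = (G²*4)*G = (4*G²)*G = 4*G³)
(-3696/O(-6) + 106) - 24*(-373/(-321) - 337/d(21)) = (-3696/(4*(-6)³) + 106) - 24*(-373/(-321) - 337/22/7) = (-3696/(4*(-216)) + 106) - 24*(-373*(-1/321) - 337*7/22) = (-3696/(-864) + 106) - 24*(373/321 - 2359/22) = (-3696*(-1)/864 + 106) - 24*(-749033)/7062 = (-66*(-7/108) + 106) - 1*(-2996132/1177) = (77/18 + 106) + 2996132/1177 = 1985/18 + 2996132/1177 = 56266721/21186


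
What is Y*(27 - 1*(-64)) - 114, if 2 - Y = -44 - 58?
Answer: 9350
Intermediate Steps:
Y = 104 (Y = 2 - (-44 - 58) = 2 - 1*(-102) = 2 + 102 = 104)
Y*(27 - 1*(-64)) - 114 = 104*(27 - 1*(-64)) - 114 = 104*(27 + 64) - 114 = 104*91 - 114 = 9464 - 114 = 9350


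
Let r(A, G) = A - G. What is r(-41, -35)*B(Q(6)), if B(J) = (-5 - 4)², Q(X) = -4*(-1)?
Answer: -486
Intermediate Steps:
Q(X) = 4
B(J) = 81 (B(J) = (-9)² = 81)
r(-41, -35)*B(Q(6)) = (-41 - 1*(-35))*81 = (-41 + 35)*81 = -6*81 = -486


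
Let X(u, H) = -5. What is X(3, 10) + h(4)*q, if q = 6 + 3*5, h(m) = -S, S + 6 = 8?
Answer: -47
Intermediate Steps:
S = 2 (S = -6 + 8 = 2)
h(m) = -2 (h(m) = -1*2 = -2)
q = 21 (q = 6 + 15 = 21)
X(3, 10) + h(4)*q = -5 - 2*21 = -5 - 42 = -47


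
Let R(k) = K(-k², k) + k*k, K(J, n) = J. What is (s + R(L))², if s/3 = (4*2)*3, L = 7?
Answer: 5184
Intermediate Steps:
s = 72 (s = 3*((4*2)*3) = 3*(8*3) = 3*24 = 72)
R(k) = 0 (R(k) = -k² + k*k = -k² + k² = 0)
(s + R(L))² = (72 + 0)² = 72² = 5184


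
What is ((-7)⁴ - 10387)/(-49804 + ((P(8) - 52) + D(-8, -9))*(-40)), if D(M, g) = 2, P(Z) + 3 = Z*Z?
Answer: 1331/8374 ≈ 0.15894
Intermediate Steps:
P(Z) = -3 + Z² (P(Z) = -3 + Z*Z = -3 + Z²)
((-7)⁴ - 10387)/(-49804 + ((P(8) - 52) + D(-8, -9))*(-40)) = ((-7)⁴ - 10387)/(-49804 + (((-3 + 8²) - 52) + 2)*(-40)) = (2401 - 10387)/(-49804 + (((-3 + 64) - 52) + 2)*(-40)) = -7986/(-49804 + ((61 - 52) + 2)*(-40)) = -7986/(-49804 + (9 + 2)*(-40)) = -7986/(-49804 + 11*(-40)) = -7986/(-49804 - 440) = -7986/(-50244) = -7986*(-1/50244) = 1331/8374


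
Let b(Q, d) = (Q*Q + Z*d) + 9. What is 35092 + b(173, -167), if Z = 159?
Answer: 38477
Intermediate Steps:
b(Q, d) = 9 + Q**2 + 159*d (b(Q, d) = (Q*Q + 159*d) + 9 = (Q**2 + 159*d) + 9 = 9 + Q**2 + 159*d)
35092 + b(173, -167) = 35092 + (9 + 173**2 + 159*(-167)) = 35092 + (9 + 29929 - 26553) = 35092 + 3385 = 38477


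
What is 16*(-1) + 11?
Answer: -5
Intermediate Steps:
16*(-1) + 11 = -16 + 11 = -5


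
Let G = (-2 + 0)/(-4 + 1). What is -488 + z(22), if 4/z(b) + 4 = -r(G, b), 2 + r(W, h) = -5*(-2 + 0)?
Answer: -1465/3 ≈ -488.33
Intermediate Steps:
G = ⅔ (G = -2/(-3) = -2*(-⅓) = ⅔ ≈ 0.66667)
r(W, h) = 8 (r(W, h) = -2 - 5*(-2 + 0) = -2 - 5*(-2) = -2 + 10 = 8)
z(b) = -⅓ (z(b) = 4/(-4 - 1*8) = 4/(-4 - 8) = 4/(-12) = 4*(-1/12) = -⅓)
-488 + z(22) = -488 - ⅓ = -1465/3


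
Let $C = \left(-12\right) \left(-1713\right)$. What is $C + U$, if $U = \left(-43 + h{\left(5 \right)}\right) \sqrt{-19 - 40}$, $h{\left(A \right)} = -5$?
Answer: $20556 - 48 i \sqrt{59} \approx 20556.0 - 368.69 i$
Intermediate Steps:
$C = 20556$
$U = - 48 i \sqrt{59}$ ($U = \left(-43 - 5\right) \sqrt{-19 - 40} = - 48 \sqrt{-59} = - 48 i \sqrt{59} \approx - 368.69 i$)
$C + U = 20556 - 48 i \sqrt{59}$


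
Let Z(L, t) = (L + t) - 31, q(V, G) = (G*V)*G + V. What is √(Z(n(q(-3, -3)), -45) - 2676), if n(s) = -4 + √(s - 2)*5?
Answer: 2*√(-689 + 5*I*√2) ≈ 0.26938 + 52.498*I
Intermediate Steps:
q(V, G) = V + V*G² (q(V, G) = V*G² + V = V + V*G²)
n(s) = -4 + 5*√(-2 + s) (n(s) = -4 + √(-2 + s)*5 = -4 + 5*√(-2 + s))
Z(L, t) = -31 + L + t
√(Z(n(q(-3, -3)), -45) - 2676) = √((-31 + (-4 + 5*√(-2 - 3*(1 + (-3)²))) - 45) - 2676) = √((-31 + (-4 + 5*√(-2 - 3*(1 + 9))) - 45) - 2676) = √((-31 + (-4 + 5*√(-2 - 3*10)) - 45) - 2676) = √((-31 + (-4 + 5*√(-2 - 30)) - 45) - 2676) = √((-31 + (-4 + 5*√(-32)) - 45) - 2676) = √((-31 + (-4 + 5*(4*I*√2)) - 45) - 2676) = √((-31 + (-4 + 20*I*√2) - 45) - 2676) = √((-80 + 20*I*√2) - 2676) = √(-2756 + 20*I*√2)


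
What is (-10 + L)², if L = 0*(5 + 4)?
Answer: 100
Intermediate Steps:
L = 0 (L = 0*9 = 0)
(-10 + L)² = (-10 + 0)² = (-10)² = 100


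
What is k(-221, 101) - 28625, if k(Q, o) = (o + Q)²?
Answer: -14225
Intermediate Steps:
k(Q, o) = (Q + o)²
k(-221, 101) - 28625 = (-221 + 101)² - 28625 = (-120)² - 28625 = 14400 - 28625 = -14225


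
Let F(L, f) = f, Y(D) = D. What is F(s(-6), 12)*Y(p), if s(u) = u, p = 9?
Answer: 108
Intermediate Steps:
F(s(-6), 12)*Y(p) = 12*9 = 108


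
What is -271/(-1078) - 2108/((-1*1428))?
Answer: 5587/3234 ≈ 1.7276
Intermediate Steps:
-271/(-1078) - 2108/((-1*1428)) = -271*(-1/1078) - 2108/(-1428) = 271/1078 - 2108*(-1/1428) = 271/1078 + 31/21 = 5587/3234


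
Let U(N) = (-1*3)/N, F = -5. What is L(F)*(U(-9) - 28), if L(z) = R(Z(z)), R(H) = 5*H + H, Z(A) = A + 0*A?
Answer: 830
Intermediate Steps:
Z(A) = A (Z(A) = A + 0 = A)
R(H) = 6*H
U(N) = -3/N
L(z) = 6*z
L(F)*(U(-9) - 28) = (6*(-5))*(-3/(-9) - 28) = -30*(-3*(-⅑) - 28) = -30*(⅓ - 28) = -30*(-83/3) = 830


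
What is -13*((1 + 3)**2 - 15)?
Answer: -13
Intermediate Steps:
-13*((1 + 3)**2 - 15) = -13*(4**2 - 15) = -13*(16 - 15) = -13*1 = -13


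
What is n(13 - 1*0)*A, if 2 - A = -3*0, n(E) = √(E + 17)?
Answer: 2*√30 ≈ 10.954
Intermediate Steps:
n(E) = √(17 + E)
A = 2 (A = 2 - (-3)*0 = 2 - 1*0 = 2 + 0 = 2)
n(13 - 1*0)*A = √(17 + (13 - 1*0))*2 = √(17 + (13 + 0))*2 = √(17 + 13)*2 = √30*2 = 2*√30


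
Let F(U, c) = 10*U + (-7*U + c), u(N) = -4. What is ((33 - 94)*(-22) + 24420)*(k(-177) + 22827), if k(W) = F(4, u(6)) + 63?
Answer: 589898276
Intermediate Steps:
F(U, c) = c + 3*U (F(U, c) = 10*U + (c - 7*U) = c + 3*U)
k(W) = 71 (k(W) = (-4 + 3*4) + 63 = (-4 + 12) + 63 = 8 + 63 = 71)
((33 - 94)*(-22) + 24420)*(k(-177) + 22827) = ((33 - 94)*(-22) + 24420)*(71 + 22827) = (-61*(-22) + 24420)*22898 = (1342 + 24420)*22898 = 25762*22898 = 589898276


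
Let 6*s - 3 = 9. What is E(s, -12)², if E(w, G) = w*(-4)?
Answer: 64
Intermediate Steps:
s = 2 (s = ½ + (⅙)*9 = ½ + 3/2 = 2)
E(w, G) = -4*w
E(s, -12)² = (-4*2)² = (-8)² = 64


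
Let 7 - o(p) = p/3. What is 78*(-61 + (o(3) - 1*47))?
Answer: -7956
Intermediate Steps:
o(p) = 7 - p/3
78*(-61 + (o(3) - 1*47)) = 78*(-61 + ((7 - ⅓*3) - 1*47)) = 78*(-61 + ((7 - 1) - 47)) = 78*(-61 + (6 - 47)) = 78*(-61 - 41) = 78*(-102) = -7956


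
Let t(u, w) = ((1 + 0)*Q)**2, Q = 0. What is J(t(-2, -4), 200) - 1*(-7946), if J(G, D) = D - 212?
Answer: 7934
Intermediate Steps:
t(u, w) = 0 (t(u, w) = ((1 + 0)*0)**2 = (1*0)**2 = 0**2 = 0)
J(G, D) = -212 + D
J(t(-2, -4), 200) - 1*(-7946) = (-212 + 200) - 1*(-7946) = -12 + 7946 = 7934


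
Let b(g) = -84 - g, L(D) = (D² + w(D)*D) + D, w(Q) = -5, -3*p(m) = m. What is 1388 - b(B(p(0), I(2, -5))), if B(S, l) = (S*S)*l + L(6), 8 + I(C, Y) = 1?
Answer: 1484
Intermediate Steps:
p(m) = -m/3
I(C, Y) = -7 (I(C, Y) = -8 + 1 = -7)
L(D) = D² - 4*D (L(D) = (D² - 5*D) + D = D² - 4*D)
B(S, l) = 12 + l*S² (B(S, l) = (S*S)*l + 6*(-4 + 6) = S²*l + 6*2 = l*S² + 12 = 12 + l*S²)
1388 - b(B(p(0), I(2, -5))) = 1388 - (-84 - (12 - 7*(-⅓*0)²)) = 1388 - (-84 - (12 - 7*0²)) = 1388 - (-84 - (12 - 7*0)) = 1388 - (-84 - (12 + 0)) = 1388 - (-84 - 1*12) = 1388 - (-84 - 12) = 1388 - 1*(-96) = 1388 + 96 = 1484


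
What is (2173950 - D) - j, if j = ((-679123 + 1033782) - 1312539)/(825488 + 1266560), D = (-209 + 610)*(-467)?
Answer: 88210361791/37358 ≈ 2.3612e+6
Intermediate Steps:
D = -187267 (D = 401*(-467) = -187267)
j = -17105/37358 (j = (354659 - 1312539)/2092048 = -957880*1/2092048 = -17105/37358 ≈ -0.45787)
(2173950 - D) - j = (2173950 - 1*(-187267)) - 1*(-17105/37358) = (2173950 + 187267) + 17105/37358 = 2361217 + 17105/37358 = 88210361791/37358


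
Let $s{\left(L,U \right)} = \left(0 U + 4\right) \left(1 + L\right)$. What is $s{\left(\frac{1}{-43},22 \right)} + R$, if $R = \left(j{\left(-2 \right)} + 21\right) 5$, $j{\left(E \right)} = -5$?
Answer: $\frac{3608}{43} \approx 83.907$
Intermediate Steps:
$s{\left(L,U \right)} = 4 + 4 L$ ($s{\left(L,U \right)} = \left(0 + 4\right) \left(1 + L\right) = 4 \left(1 + L\right) = 4 + 4 L$)
$R = 80$ ($R = \left(-5 + 21\right) 5 = 16 \cdot 5 = 80$)
$s{\left(\frac{1}{-43},22 \right)} + R = \left(4 + \frac{4}{-43}\right) + 80 = \left(4 + 4 \left(- \frac{1}{43}\right)\right) + 80 = \left(4 - \frac{4}{43}\right) + 80 = \frac{168}{43} + 80 = \frac{3608}{43}$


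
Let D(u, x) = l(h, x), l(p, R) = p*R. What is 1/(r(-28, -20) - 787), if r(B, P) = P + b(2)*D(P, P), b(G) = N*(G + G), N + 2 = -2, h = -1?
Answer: -1/1127 ≈ -0.00088731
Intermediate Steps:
N = -4 (N = -2 - 2 = -4)
l(p, R) = R*p
b(G) = -8*G (b(G) = -4*(G + G) = -8*G)
D(u, x) = -x (D(u, x) = x*(-1) = -x)
r(B, P) = 17*P (r(B, P) = P + (-8*2)*(-P) = P - (-16)*P = P + 16*P = 17*P)
1/(r(-28, -20) - 787) = 1/(17*(-20) - 787) = 1/(-340 - 787) = 1/(-1127) = -1/1127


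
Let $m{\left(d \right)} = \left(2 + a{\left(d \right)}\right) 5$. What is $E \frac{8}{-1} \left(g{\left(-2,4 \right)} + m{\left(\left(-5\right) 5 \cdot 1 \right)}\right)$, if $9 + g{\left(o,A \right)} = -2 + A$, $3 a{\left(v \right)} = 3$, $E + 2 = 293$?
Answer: $-18624$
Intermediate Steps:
$E = 291$ ($E = -2 + 293 = 291$)
$a{\left(v \right)} = 1$ ($a{\left(v \right)} = \frac{1}{3} \cdot 3 = 1$)
$g{\left(o,A \right)} = -11 + A$ ($g{\left(o,A \right)} = -9 + \left(-2 + A\right) = -11 + A$)
$m{\left(d \right)} = 15$ ($m{\left(d \right)} = \left(2 + 1\right) 5 = 3 \cdot 5 = 15$)
$E \frac{8}{-1} \left(g{\left(-2,4 \right)} + m{\left(\left(-5\right) 5 \cdot 1 \right)}\right) = 291 \frac{8}{-1} \left(\left(-11 + 4\right) + 15\right) = 291 \cdot 8 \left(-1\right) \left(-7 + 15\right) = 291 \left(\left(-8\right) 8\right) = 291 \left(-64\right) = -18624$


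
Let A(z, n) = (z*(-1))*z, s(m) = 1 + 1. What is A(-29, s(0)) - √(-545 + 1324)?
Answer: -841 - √779 ≈ -868.91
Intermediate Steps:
s(m) = 2
A(z, n) = -z² (A(z, n) = (-z)*z = -z²)
A(-29, s(0)) - √(-545 + 1324) = -1*(-29)² - √(-545 + 1324) = -1*841 - √779 = -841 - √779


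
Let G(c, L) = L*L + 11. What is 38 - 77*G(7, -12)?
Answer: -11897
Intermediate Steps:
G(c, L) = 11 + L**2 (G(c, L) = L**2 + 11 = 11 + L**2)
38 - 77*G(7, -12) = 38 - 77*(11 + (-12)**2) = 38 - 77*(11 + 144) = 38 - 77*155 = 38 - 11935 = -11897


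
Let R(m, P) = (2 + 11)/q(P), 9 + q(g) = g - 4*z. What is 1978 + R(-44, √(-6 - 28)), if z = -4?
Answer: 164265/83 - 13*I*√34/83 ≈ 1979.1 - 0.91328*I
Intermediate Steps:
q(g) = 7 + g (q(g) = -9 + (g - 4*(-4)) = -9 + (g + 16) = -9 + (16 + g) = 7 + g)
R(m, P) = 13/(7 + P) (R(m, P) = (2 + 11)/(7 + P) = 13/(7 + P))
1978 + R(-44, √(-6 - 28)) = 1978 + 13/(7 + √(-6 - 28)) = 1978 + 13/(7 + √(-34)) = 1978 + 13/(7 + I*√34)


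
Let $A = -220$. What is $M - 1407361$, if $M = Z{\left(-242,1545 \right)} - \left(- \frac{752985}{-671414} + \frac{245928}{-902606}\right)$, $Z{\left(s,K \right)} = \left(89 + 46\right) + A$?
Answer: $- \frac{426472091724521491}{303011152442} \approx -1.4074 \cdot 10^{6}$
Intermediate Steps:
$Z{\left(s,K \right)} = -85$ ($Z{\left(s,K \right)} = \left(89 + 46\right) - 220 = 135 - 220 = -85$)
$M = - \frac{26013212595929}{303011152442}$ ($M = -85 - \left(- \frac{752985}{-671414} + \frac{245928}{-902606}\right) = -85 - \left(\left(-752985\right) \left(- \frac{1}{671414}\right) + 245928 \left(- \frac{1}{902606}\right)\right) = -85 - \left(\frac{752985}{671414} - \frac{122964}{451303}\right) = -85 - \frac{257264638359}{303011152442} = - \frac{26013212595929}{303011152442} \approx -85.849$)
$M - 1407361 = - \frac{26013212595929}{303011152442} - 1407361 = - \frac{426472091724521491}{303011152442}$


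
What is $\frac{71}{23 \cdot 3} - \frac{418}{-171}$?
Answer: $\frac{719}{207} \approx 3.4734$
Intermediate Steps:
$\frac{71}{23 \cdot 3} - \frac{418}{-171} = \frac{71}{69} - - \frac{22}{9} = 71 \cdot \frac{1}{69} + \frac{22}{9} = \frac{71}{69} + \frac{22}{9} = \frac{719}{207}$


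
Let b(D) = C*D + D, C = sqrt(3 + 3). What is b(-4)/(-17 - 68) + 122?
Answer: 10374/85 + 4*sqrt(6)/85 ≈ 122.16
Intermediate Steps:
C = sqrt(6) ≈ 2.4495
b(D) = D + D*sqrt(6) (b(D) = sqrt(6)*D + D = D*sqrt(6) + D = D + D*sqrt(6))
b(-4)/(-17 - 68) + 122 = (-4*(1 + sqrt(6)))/(-17 - 68) + 122 = (-4 - 4*sqrt(6))/(-85) + 122 = (-4 - 4*sqrt(6))*(-1/85) + 122 = (4/85 + 4*sqrt(6)/85) + 122 = 10374/85 + 4*sqrt(6)/85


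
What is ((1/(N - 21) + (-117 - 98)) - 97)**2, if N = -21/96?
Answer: 44893134400/461041 ≈ 97373.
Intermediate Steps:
N = -7/32 (N = -21*1/96 = -7/32 ≈ -0.21875)
((1/(N - 21) + (-117 - 98)) - 97)**2 = ((1/(-7/32 - 21) + (-117 - 98)) - 97)**2 = ((1/(-679/32) - 215) - 97)**2 = ((-32/679 - 215) - 97)**2 = (-146017/679 - 97)**2 = (-211880/679)**2 = 44893134400/461041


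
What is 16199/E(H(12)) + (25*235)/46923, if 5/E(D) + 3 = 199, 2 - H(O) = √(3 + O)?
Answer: 148980742067/234615 ≈ 6.3500e+5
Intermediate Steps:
H(O) = 2 - √(3 + O)
E(D) = 5/196 (E(D) = 5/(-3 + 199) = 5/196)
16199/E(H(12)) + (25*235)/46923 = 16199/(5/196) + (25*235)/46923 = 16199*(196/5) + 5875*(1/46923) = 3175004/5 + 5875/46923 = 148980742067/234615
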